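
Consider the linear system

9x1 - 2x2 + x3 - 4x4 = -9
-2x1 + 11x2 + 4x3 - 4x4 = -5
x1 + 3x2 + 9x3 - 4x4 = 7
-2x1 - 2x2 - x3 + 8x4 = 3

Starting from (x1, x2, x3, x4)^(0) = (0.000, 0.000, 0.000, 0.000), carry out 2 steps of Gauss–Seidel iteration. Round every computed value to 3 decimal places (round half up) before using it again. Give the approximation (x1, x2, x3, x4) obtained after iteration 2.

Iteration 1:
  x1 = (-9 - (-2)·0.000 - (1)·0.000 - (-4)·0.000) / (9) = -1.000
  x2 = (-5 - (-2)·-1.000 - (4)·0.000 - (-4)·0.000) / (11) = -0.636
  x3 = (7 - (1)·-1.000 - (3)·-0.636 - (-4)·0.000) / (9) = 1.101
  x4 = (3 - (-2)·-1.000 - (-2)·-0.636 - (-1)·1.101) / (8) = 0.104
Iteration 2:
  x1 = (-9 - (-2)·-0.636 - (1)·1.101 - (-4)·0.104) / (9) = -1.217
  x2 = (-5 - (-2)·-1.217 - (4)·1.101 - (-4)·0.104) / (11) = -1.038
  x3 = (7 - (1)·-1.217 - (3)·-1.038 - (-4)·0.104) / (9) = 1.305
  x4 = (3 - (-2)·-1.217 - (-2)·-1.038 - (-1)·1.305) / (8) = -0.026

(-1.217, -1.038, 1.305, -0.026)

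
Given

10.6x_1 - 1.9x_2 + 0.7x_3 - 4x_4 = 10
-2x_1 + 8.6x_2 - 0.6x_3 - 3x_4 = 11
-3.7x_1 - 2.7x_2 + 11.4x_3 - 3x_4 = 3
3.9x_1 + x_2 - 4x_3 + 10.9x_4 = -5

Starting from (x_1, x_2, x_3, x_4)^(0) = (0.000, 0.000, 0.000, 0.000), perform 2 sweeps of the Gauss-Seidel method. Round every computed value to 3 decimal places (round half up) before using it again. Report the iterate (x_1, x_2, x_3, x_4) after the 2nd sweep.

Iteration 1:
  x_1 = (10 - (-1.9)·0.000 - (0.7)·0.000 - (-4)·0.000) / (10.6) = 0.943
  x_2 = (11 - (-2)·0.943 - (-0.6)·0.000 - (-3)·0.000) / (8.6) = 1.498
  x_3 = (3 - (-3.7)·0.943 - (-2.7)·1.498 - (-3)·0.000) / (11.4) = 0.924
  x_4 = (-5 - (3.9)·0.943 - (1)·1.498 - (-4)·0.924) / (10.9) = -0.594
Iteration 2:
  x_1 = (10 - (-1.9)·1.498 - (0.7)·0.924 - (-4)·-0.594) / (10.6) = 0.927
  x_2 = (11 - (-2)·0.927 - (-0.6)·0.924 - (-3)·-0.594) / (8.6) = 1.352
  x_3 = (3 - (-3.7)·0.927 - (-2.7)·1.352 - (-3)·-0.594) / (11.4) = 0.728
  x_4 = (-5 - (3.9)·0.927 - (1)·1.352 - (-4)·0.728) / (10.9) = -0.647

(0.927, 1.352, 0.728, -0.647)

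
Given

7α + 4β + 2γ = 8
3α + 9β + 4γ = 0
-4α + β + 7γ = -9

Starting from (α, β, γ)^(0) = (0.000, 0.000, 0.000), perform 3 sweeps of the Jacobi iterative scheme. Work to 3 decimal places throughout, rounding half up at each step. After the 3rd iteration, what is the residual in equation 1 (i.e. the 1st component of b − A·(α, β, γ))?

1.283

Iteration 1:
  α = (8 - (4)·0.000 - (2)·0.000) / (7) = 1.143
  β = (0 - (3)·0.000 - (4)·0.000) / (9) = 0.000
  γ = (-9 - (-4)·0.000 - (1)·0.000) / (7) = -1.286
Iteration 2:
  α = (8 - (4)·0.000 - (2)·-1.286) / (7) = 1.510
  β = (0 - (3)·1.143 - (4)·-1.286) / (9) = 0.191
  γ = (-9 - (-4)·1.143 - (1)·0.000) / (7) = -0.633
Iteration 3:
  α = (8 - (4)·0.191 - (2)·-0.633) / (7) = 1.215
  β = (0 - (3)·1.510 - (4)·-0.633) / (9) = -0.222
  γ = (-9 - (-4)·1.510 - (1)·0.191) / (7) = -0.450
Residual b − A·x = (1.283, 0.153, -0.768)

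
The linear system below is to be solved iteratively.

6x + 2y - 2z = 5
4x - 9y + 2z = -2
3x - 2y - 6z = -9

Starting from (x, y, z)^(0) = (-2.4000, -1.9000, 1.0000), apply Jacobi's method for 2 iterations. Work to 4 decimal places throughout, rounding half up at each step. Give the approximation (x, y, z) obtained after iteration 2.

Iteration 1:
  x = (5 - (2)·-1.9000 - (-2)·1.0000) / (6) = 1.8000
  y = (-2 - (4)·-2.4000 - (2)·1.0000) / (-9) = -0.6222
  z = (-9 - (3)·-2.4000 - (-2)·-1.9000) / (-6) = 0.9333
Iteration 2:
  x = (5 - (2)·-0.6222 - (-2)·0.9333) / (6) = 1.3518
  y = (-2 - (4)·1.8000 - (2)·0.9333) / (-9) = 1.2296
  z = (-9 - (3)·1.8000 - (-2)·-0.6222) / (-6) = 2.6074

(1.3518, 1.2296, 2.6074)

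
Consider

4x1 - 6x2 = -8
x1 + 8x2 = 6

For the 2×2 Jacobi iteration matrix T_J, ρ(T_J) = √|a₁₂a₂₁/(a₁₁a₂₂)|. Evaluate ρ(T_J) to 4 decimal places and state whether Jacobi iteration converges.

0.4330

a₁₂a₂₁/(a₁₁a₂₂) = (-6)·(1) / ((4)·(8)) = -0.187500
ρ = √|-0.187500| = √0.187500 = 0.4330
ρ < 1, so Jacobi converges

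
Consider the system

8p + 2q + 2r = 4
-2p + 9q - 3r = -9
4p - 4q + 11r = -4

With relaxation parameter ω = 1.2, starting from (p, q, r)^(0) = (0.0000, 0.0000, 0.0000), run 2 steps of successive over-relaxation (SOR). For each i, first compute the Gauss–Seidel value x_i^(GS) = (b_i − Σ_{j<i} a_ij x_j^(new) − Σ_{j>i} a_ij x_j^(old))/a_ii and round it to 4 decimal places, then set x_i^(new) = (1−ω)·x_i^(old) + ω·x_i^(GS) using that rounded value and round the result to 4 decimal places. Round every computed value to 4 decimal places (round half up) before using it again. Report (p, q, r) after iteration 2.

Iteration 1:
  p: GS value = (4 - (2)·0.0000 - (2)·0.0000) / (8) = 0.5000;  p ← (1−ω)·0.0000 + ω·0.5000 = 0.6000
  q: GS value = (-9 - (-2)·0.6000 - (-3)·0.0000) / (9) = -0.8667;  q ← (1−ω)·0.0000 + ω·-0.8667 = -1.0400
  r: GS value = (-4 - (4)·0.6000 - (-4)·-1.0400) / (11) = -0.9600;  r ← (1−ω)·0.0000 + ω·-0.9600 = -1.1520
Iteration 2:
  p: GS value = (4 - (2)·-1.0400 - (2)·-1.1520) / (8) = 1.0480;  p ← (1−ω)·0.6000 + ω·1.0480 = 1.1376
  q: GS value = (-9 - (-2)·1.1376 - (-3)·-1.1520) / (9) = -1.1312;  q ← (1−ω)·-1.0400 + ω·-1.1312 = -1.1494
  r: GS value = (-4 - (4)·1.1376 - (-4)·-1.1494) / (11) = -1.1953;  r ← (1−ω)·-1.1520 + ω·-1.1953 = -1.2040

(1.1376, -1.1494, -1.2040)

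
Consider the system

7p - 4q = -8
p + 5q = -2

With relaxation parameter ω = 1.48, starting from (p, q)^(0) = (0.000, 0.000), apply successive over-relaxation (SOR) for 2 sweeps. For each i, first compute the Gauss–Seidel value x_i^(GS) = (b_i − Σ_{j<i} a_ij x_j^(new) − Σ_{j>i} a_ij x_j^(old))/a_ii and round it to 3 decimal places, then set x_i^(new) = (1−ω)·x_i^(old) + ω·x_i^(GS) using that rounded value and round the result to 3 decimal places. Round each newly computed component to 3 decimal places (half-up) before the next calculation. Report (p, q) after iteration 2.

(-0.956, -0.265)

Iteration 1:
  p: GS value = (-8 - (-4)·0.000) / (7) = -1.143;  p ← (1−ω)·0.000 + ω·-1.143 = -1.692
  q: GS value = (-2 - (1)·-1.692) / (5) = -0.062;  q ← (1−ω)·0.000 + ω·-0.062 = -0.092
Iteration 2:
  p: GS value = (-8 - (-4)·-0.092) / (7) = -1.195;  p ← (1−ω)·-1.692 + ω·-1.195 = -0.956
  q: GS value = (-2 - (1)·-0.956) / (5) = -0.209;  q ← (1−ω)·-0.092 + ω·-0.209 = -0.265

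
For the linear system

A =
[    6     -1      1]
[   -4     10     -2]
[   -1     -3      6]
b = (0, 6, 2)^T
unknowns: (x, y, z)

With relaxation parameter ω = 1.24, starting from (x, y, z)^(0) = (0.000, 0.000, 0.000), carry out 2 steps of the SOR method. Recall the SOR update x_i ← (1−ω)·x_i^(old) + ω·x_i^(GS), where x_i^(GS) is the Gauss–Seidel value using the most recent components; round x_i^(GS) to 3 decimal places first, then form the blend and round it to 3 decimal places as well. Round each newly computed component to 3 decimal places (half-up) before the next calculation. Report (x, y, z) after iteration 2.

Iteration 1:
  x: GS value = (0 - (-1)·0.000 - (1)·0.000) / (6) = 0.000;  x ← (1−ω)·0.000 + ω·0.000 = 0.000
  y: GS value = (6 - (-4)·0.000 - (-2)·0.000) / (10) = 0.600;  y ← (1−ω)·0.000 + ω·0.600 = 0.744
  z: GS value = (2 - (-1)·0.000 - (-3)·0.744) / (6) = 0.705;  z ← (1−ω)·0.000 + ω·0.705 = 0.874
Iteration 2:
  x: GS value = (0 - (-1)·0.744 - (1)·0.874) / (6) = -0.022;  x ← (1−ω)·0.000 + ω·-0.022 = -0.027
  y: GS value = (6 - (-4)·-0.027 - (-2)·0.874) / (10) = 0.764;  y ← (1−ω)·0.744 + ω·0.764 = 0.769
  z: GS value = (2 - (-1)·-0.027 - (-3)·0.769) / (6) = 0.713;  z ← (1−ω)·0.874 + ω·0.713 = 0.674

(-0.027, 0.769, 0.674)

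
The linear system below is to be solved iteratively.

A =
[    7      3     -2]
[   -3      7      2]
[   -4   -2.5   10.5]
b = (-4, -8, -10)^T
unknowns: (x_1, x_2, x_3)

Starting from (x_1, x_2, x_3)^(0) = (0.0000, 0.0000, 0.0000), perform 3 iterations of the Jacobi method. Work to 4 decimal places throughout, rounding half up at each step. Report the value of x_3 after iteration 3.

Iteration 1:
  x_1 = (-4 - (3)·0.0000 - (-2)·0.0000) / (7) = -0.5714
  x_2 = (-8 - (-3)·0.0000 - (2)·0.0000) / (7) = -1.1429
  x_3 = (-10 - (-4)·0.0000 - (-2.5)·0.0000) / (10.5) = -0.9524
Iteration 2:
  x_1 = (-4 - (3)·-1.1429 - (-2)·-0.9524) / (7) = -0.3537
  x_2 = (-8 - (-3)·-0.5714 - (2)·-0.9524) / (7) = -1.1156
  x_3 = (-10 - (-4)·-0.5714 - (-2.5)·-1.1429) / (10.5) = -1.4422
Iteration 3:
  x_1 = (-4 - (3)·-1.1156 - (-2)·-1.4422) / (7) = -0.5054
  x_2 = (-8 - (-3)·-0.3537 - (2)·-1.4422) / (7) = -0.8824
  x_3 = (-10 - (-4)·-0.3537 - (-2.5)·-1.1156) / (10.5) = -1.3527

-1.3527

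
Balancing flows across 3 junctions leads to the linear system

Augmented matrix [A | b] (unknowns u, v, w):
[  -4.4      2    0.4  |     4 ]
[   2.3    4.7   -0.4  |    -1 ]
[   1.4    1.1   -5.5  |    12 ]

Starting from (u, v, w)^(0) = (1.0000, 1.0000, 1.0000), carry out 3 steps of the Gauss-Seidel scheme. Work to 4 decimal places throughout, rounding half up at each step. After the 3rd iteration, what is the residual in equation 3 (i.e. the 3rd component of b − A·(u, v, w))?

Iteration 1:
  u = (4 - (2)·1.0000 - (0.4)·1.0000) / (-4.4) = -0.3636
  v = (-1 - (2.3)·-0.3636 - (-0.4)·1.0000) / (4.7) = 0.0503
  w = (12 - (1.4)·-0.3636 - (1.1)·0.0503) / (-5.5) = -2.2643
Iteration 2:
  u = (4 - (2)·0.0503 - (0.4)·-2.2643) / (-4.4) = -1.0921
  v = (-1 - (2.3)·-1.0921 - (-0.4)·-2.2643) / (4.7) = 0.1290
  w = (12 - (1.4)·-1.0921 - (1.1)·0.1290) / (-5.5) = -2.4340
Iteration 3:
  u = (4 - (2)·0.1290 - (0.4)·-2.4340) / (-4.4) = -1.0717
  v = (-1 - (2.3)·-1.0717 - (-0.4)·-2.4340) / (4.7) = 0.1045
  w = (12 - (1.4)·-1.0717 - (1.1)·0.1045) / (-5.5) = -2.4337
Residual b − A·x = (0.0490, 0.0003, 0.0001)

0.0001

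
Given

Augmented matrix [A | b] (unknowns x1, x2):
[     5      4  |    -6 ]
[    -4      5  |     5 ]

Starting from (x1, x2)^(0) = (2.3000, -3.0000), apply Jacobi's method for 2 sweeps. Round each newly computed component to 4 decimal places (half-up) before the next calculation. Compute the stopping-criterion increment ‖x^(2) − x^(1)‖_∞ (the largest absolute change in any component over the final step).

Iteration 1:
  x1 = (-6 - (4)·-3.0000) / (5) = 1.2000
  x2 = (5 - (-4)·2.3000) / (5) = 2.8400
Iteration 2:
  x1 = (-6 - (4)·2.8400) / (5) = -3.4720
  x2 = (5 - (-4)·1.2000) / (5) = 1.9600
Change: (-4.6720, -0.8800) → max |·| = 4.6720

4.6720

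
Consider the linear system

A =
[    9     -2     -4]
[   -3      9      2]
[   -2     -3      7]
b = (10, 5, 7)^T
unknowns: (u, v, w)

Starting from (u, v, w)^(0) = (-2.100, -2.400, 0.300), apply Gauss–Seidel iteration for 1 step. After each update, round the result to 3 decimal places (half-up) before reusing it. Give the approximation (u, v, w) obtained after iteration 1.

(0.711, 0.726, 1.514)

Iteration 1:
  u = (10 - (-2)·-2.400 - (-4)·0.300) / (9) = 0.711
  v = (5 - (-3)·0.711 - (2)·0.300) / (9) = 0.726
  w = (7 - (-2)·0.711 - (-3)·0.726) / (7) = 1.514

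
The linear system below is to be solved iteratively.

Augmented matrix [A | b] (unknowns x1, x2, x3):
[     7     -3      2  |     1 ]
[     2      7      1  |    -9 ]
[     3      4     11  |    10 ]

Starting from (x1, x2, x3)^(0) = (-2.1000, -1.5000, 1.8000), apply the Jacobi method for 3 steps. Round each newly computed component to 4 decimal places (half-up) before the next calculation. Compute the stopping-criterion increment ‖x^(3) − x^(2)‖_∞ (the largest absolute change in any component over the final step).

0.0772

Iteration 1:
  x1 = (1 - (-3)·-1.5000 - (2)·1.8000) / (7) = -1.0143
  x2 = (-9 - (2)·-2.1000 - (1)·1.8000) / (7) = -0.9429
  x3 = (10 - (3)·-2.1000 - (4)·-1.5000) / (11) = 2.0273
Iteration 2:
  x1 = (1 - (-3)·-0.9429 - (2)·2.0273) / (7) = -0.8405
  x2 = (-9 - (2)·-1.0143 - (1)·2.0273) / (7) = -1.2855
  x3 = (10 - (3)·-1.0143 - (4)·-0.9429) / (11) = 1.5286
Iteration 3:
  x1 = (1 - (-3)·-1.2855 - (2)·1.5286) / (7) = -0.8448
  x2 = (-9 - (2)·-0.8405 - (1)·1.5286) / (7) = -1.2639
  x3 = (10 - (3)·-0.8405 - (4)·-1.2855) / (11) = 1.6058
Change: (-0.0043, 0.0216, 0.0772) → max |·| = 0.0772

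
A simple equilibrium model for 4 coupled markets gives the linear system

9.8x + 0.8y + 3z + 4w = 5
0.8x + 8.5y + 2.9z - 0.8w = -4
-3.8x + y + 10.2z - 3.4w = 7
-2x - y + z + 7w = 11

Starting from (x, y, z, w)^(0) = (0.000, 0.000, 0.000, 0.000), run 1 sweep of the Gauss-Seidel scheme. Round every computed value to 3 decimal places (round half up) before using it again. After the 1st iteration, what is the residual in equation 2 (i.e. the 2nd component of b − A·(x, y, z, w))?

Iteration 1:
  x = (5 - (0.8)·0.000 - (3)·0.000 - (4)·0.000) / (9.8) = 0.510
  y = (-4 - (0.8)·0.510 - (2.9)·0.000 - (-0.8)·0.000) / (8.5) = -0.519
  z = (7 - (-3.8)·0.510 - (1)·-0.519 - (-3.4)·0.000) / (10.2) = 0.927
  w = (11 - (-2)·0.510 - (-1)·-0.519 - (1)·0.927) / (7) = 1.511
Residual b − A·x = (-8.408, -1.476, 5.139, -0.003)

-1.476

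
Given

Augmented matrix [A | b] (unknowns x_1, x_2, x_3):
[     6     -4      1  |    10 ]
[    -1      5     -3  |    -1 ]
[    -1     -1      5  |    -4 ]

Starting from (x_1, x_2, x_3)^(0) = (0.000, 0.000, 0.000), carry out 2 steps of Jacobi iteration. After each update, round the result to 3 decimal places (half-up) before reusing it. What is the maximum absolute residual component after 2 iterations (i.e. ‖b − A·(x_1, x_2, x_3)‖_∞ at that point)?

Iteration 1:
  x_1 = (10 - (-4)·0.000 - (1)·0.000) / (6) = 1.667
  x_2 = (-1 - (-1)·0.000 - (-3)·0.000) / (5) = -0.200
  x_3 = (-4 - (-1)·0.000 - (-1)·0.000) / (5) = -0.800
Iteration 2:
  x_1 = (10 - (-4)·-0.200 - (1)·-0.800) / (6) = 1.667
  x_2 = (-1 - (-1)·1.667 - (-3)·-0.800) / (5) = -0.347
  x_3 = (-4 - (-1)·1.667 - (-1)·-0.200) / (5) = -0.507
Residual b − A·x = (-0.883, 0.881, -0.145); ∞-norm = 0.883

0.883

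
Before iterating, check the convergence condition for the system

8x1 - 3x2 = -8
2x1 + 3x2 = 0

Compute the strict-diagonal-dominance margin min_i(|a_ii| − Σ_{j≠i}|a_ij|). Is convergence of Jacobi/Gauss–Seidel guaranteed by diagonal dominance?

1

row 1: |8| − (3) = 5
row 2: |3| − (2) = 1
minimum over rows = 1 → strictly diagonally dominant (convergence guaranteed)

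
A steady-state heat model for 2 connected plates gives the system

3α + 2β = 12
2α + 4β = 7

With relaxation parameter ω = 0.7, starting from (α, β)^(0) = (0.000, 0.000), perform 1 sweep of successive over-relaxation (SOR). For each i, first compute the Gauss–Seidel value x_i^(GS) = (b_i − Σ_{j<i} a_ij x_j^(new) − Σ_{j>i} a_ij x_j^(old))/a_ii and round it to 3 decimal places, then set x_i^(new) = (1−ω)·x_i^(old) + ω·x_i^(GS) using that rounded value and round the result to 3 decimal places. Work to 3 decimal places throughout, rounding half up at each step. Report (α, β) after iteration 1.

(2.800, 0.245)

Iteration 1:
  α: GS value = (12 - (2)·0.000) / (3) = 4.000;  α ← (1−ω)·0.000 + ω·4.000 = 2.800
  β: GS value = (7 - (2)·2.800) / (4) = 0.350;  β ← (1−ω)·0.000 + ω·0.350 = 0.245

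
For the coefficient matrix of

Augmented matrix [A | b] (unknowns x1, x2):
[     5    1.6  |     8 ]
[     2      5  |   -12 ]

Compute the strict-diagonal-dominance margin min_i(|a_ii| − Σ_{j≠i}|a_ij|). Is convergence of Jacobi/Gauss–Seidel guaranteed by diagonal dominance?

3

row 1: |5| − (1.6) = 3.4
row 2: |5| − (2) = 3
minimum over rows = 3 → strictly diagonally dominant (convergence guaranteed)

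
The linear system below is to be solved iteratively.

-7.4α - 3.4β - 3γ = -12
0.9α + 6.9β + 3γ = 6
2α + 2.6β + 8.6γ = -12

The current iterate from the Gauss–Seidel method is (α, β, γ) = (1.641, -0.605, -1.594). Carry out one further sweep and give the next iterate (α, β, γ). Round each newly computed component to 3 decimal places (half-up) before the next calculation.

One sweep:
  α = (-12 - (-3.4)·-0.605 - (-3)·-1.594) / (-7.4) = 2.546
  β = (6 - (0.9)·2.546 - (3)·-1.594) / (6.9) = 1.231
  γ = (-12 - (2)·2.546 - (2.6)·1.231) / (8.6) = -2.360

(2.546, 1.231, -2.360)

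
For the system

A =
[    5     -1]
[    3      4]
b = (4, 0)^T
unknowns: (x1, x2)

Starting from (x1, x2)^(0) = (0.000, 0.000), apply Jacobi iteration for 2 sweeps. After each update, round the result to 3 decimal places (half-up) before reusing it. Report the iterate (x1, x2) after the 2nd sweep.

Iteration 1:
  x1 = (4 - (-1)·0.000) / (5) = 0.800
  x2 = (0 - (3)·0.000) / (4) = 0.000
Iteration 2:
  x1 = (4 - (-1)·0.000) / (5) = 0.800
  x2 = (0 - (3)·0.800) / (4) = -0.600

(0.800, -0.600)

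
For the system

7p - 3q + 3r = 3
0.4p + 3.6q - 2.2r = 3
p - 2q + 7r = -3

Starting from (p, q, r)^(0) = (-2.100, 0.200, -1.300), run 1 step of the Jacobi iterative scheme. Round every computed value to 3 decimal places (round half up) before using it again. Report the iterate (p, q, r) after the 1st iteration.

Iteration 1:
  p = (3 - (-3)·0.200 - (3)·-1.300) / (7) = 1.071
  q = (3 - (0.4)·-2.100 - (-2.2)·-1.300) / (3.6) = 0.272
  r = (-3 - (1)·-2.100 - (-2)·0.200) / (7) = -0.071

(1.071, 0.272, -0.071)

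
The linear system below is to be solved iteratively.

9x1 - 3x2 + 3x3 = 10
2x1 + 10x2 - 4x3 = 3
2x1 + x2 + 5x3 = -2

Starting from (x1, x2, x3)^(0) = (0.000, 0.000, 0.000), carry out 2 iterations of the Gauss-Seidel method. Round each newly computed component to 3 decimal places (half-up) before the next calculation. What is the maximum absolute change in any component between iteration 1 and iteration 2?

Iteration 1:
  x1 = (10 - (-3)·0.000 - (3)·0.000) / (9) = 1.111
  x2 = (3 - (2)·1.111 - (-4)·0.000) / (10) = 0.078
  x3 = (-2 - (2)·1.111 - (1)·0.078) / (5) = -0.860
Iteration 2:
  x1 = (10 - (-3)·0.078 - (3)·-0.860) / (9) = 1.424
  x2 = (3 - (2)·1.424 - (-4)·-0.860) / (10) = -0.329
  x3 = (-2 - (2)·1.424 - (1)·-0.329) / (5) = -0.904
Change: (0.313, -0.407, -0.044) → max |·| = 0.407

0.407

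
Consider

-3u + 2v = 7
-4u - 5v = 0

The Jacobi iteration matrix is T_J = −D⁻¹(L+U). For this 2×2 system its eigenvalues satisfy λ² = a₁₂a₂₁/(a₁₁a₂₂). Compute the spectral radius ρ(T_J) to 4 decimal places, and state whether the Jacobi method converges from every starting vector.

0.7303

a₁₂a₂₁/(a₁₁a₂₂) = (2)·(-4) / ((-3)·(-5)) = -0.533333
ρ = √|-0.533333| = √0.533333 = 0.7303
ρ < 1, so Jacobi converges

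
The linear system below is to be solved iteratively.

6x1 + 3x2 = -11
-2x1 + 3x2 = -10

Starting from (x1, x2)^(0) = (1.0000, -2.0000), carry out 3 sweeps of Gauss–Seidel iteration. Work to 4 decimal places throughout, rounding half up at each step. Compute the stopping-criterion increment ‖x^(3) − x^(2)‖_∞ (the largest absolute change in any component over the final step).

0.3148

Iteration 1:
  x1 = (-11 - (3)·-2.0000) / (6) = -0.8333
  x2 = (-10 - (-2)·-0.8333) / (3) = -3.8889
Iteration 2:
  x1 = (-11 - (3)·-3.8889) / (6) = 0.1111
  x2 = (-10 - (-2)·0.1111) / (3) = -3.2593
Iteration 3:
  x1 = (-11 - (3)·-3.2593) / (6) = -0.2037
  x2 = (-10 - (-2)·-0.2037) / (3) = -3.4691
Change: (-0.3148, -0.2098) → max |·| = 0.3148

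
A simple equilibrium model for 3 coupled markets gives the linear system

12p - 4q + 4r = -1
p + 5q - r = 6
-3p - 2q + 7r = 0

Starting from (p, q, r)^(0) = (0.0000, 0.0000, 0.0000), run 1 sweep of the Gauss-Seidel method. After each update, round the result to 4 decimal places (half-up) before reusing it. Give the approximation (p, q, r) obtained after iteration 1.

Iteration 1:
  p = (-1 - (-4)·0.0000 - (4)·0.0000) / (12) = -0.0833
  q = (6 - (1)·-0.0833 - (-1)·0.0000) / (5) = 1.2167
  r = (0 - (-3)·-0.0833 - (-2)·1.2167) / (7) = 0.3119

(-0.0833, 1.2167, 0.3119)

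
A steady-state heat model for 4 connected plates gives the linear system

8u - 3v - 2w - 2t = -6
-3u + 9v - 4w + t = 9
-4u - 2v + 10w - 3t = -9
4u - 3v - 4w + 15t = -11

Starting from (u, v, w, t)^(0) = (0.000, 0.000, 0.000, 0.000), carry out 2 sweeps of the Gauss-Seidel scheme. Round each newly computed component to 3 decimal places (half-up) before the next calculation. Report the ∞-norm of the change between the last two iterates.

0.442

Iteration 1:
  u = (-6 - (-3)·0.000 - (-2)·0.000 - (-2)·0.000) / (8) = -0.750
  v = (9 - (-3)·-0.750 - (-4)·0.000 - (1)·0.000) / (9) = 0.750
  w = (-9 - (-4)·-0.750 - (-2)·0.750 - (-3)·0.000) / (10) = -1.050
  t = (-11 - (4)·-0.750 - (-3)·0.750 - (-4)·-1.050) / (15) = -0.663
Iteration 2:
  u = (-6 - (-3)·0.750 - (-2)·-1.050 - (-2)·-0.663) / (8) = -0.897
  v = (9 - (-3)·-0.897 - (-4)·-1.050 - (1)·-0.663) / (9) = 0.308
  w = (-9 - (-4)·-0.897 - (-2)·0.308 - (-3)·-0.663) / (10) = -1.396
  t = (-11 - (4)·-0.897 - (-3)·0.308 - (-4)·-1.396) / (15) = -0.805
Change: (-0.147, -0.442, -0.346, -0.142) → max |·| = 0.442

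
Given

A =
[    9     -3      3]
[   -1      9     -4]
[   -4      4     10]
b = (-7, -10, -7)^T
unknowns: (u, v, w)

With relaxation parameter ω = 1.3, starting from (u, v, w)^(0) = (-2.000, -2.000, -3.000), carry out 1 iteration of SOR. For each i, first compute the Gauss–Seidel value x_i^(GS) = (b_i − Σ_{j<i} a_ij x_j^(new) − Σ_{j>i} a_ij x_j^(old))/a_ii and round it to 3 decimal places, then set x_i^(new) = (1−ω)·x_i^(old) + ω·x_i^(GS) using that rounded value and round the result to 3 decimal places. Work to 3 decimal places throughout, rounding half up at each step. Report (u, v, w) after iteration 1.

Iteration 1:
  u: GS value = (-7 - (-3)·-2.000 - (3)·-3.000) / (9) = -0.444;  u ← (1−ω)·-2.000 + ω·-0.444 = 0.023
  v: GS value = (-10 - (-1)·0.023 - (-4)·-3.000) / (9) = -2.442;  v ← (1−ω)·-2.000 + ω·-2.442 = -2.575
  w: GS value = (-7 - (-4)·0.023 - (4)·-2.575) / (10) = 0.339;  w ← (1−ω)·-3.000 + ω·0.339 = 1.341

(0.023, -2.575, 1.341)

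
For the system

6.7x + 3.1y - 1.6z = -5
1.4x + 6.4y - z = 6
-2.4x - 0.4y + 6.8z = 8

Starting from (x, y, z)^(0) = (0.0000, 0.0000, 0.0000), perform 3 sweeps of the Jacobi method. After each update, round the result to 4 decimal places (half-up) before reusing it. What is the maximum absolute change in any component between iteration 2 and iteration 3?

0.2103

Iteration 1:
  x = (-5 - (3.1)·0.0000 - (-1.6)·0.0000) / (6.7) = -0.7463
  y = (6 - (1.4)·0.0000 - (-1)·0.0000) / (6.4) = 0.9375
  z = (8 - (-2.4)·0.0000 - (-0.4)·0.0000) / (6.8) = 1.1765
Iteration 2:
  x = (-5 - (3.1)·0.9375 - (-1.6)·1.1765) / (6.7) = -0.8991
  y = (6 - (1.4)·-0.7463 - (-1)·1.1765) / (6.4) = 1.2846
  z = (8 - (-2.4)·-0.7463 - (-0.4)·0.9375) / (6.8) = 0.9682
Iteration 3:
  x = (-5 - (3.1)·1.2846 - (-1.6)·0.9682) / (6.7) = -1.1094
  y = (6 - (1.4)·-0.8991 - (-1)·0.9682) / (6.4) = 1.2855
  z = (8 - (-2.4)·-0.8991 - (-0.4)·1.2846) / (6.8) = 0.9347
Change: (-0.2103, 0.0009, -0.0335) → max |·| = 0.2103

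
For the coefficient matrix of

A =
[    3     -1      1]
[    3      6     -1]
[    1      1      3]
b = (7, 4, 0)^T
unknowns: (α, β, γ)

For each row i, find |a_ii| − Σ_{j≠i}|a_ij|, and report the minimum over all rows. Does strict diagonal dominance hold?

1

row 1: |3| − (1+1) = 1
row 2: |6| − (3+1) = 2
row 3: |3| − (1+1) = 1
minimum over rows = 1 → strictly diagonally dominant (convergence guaranteed)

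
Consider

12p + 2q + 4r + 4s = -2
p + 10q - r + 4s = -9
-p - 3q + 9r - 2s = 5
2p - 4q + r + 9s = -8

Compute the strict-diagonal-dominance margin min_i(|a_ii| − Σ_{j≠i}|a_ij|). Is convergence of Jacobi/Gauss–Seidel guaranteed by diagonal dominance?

row 1: |12| − (2+4+4) = 2
row 2: |10| − (1+1+4) = 4
row 3: |9| − (1+3+2) = 3
row 4: |9| − (2+4+1) = 2
minimum over rows = 2 → strictly diagonally dominant (convergence guaranteed)

2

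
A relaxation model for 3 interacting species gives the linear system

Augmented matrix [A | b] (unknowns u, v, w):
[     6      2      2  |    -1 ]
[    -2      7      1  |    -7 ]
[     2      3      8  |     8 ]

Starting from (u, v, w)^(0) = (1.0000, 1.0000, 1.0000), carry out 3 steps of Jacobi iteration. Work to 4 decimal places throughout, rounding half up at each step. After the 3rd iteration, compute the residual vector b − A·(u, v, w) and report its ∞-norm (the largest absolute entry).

0.4365

Iteration 1:
  u = (-1 - (2)·1.0000 - (2)·1.0000) / (6) = -0.8333
  v = (-7 - (-2)·1.0000 - (1)·1.0000) / (7) = -0.8571
  w = (8 - (2)·1.0000 - (3)·1.0000) / (8) = 0.3750
Iteration 2:
  u = (-1 - (2)·-0.8571 - (2)·0.3750) / (6) = -0.0060
  v = (-7 - (-2)·-0.8333 - (1)·0.3750) / (7) = -1.2917
  w = (8 - (2)·-0.8333 - (3)·-0.8571) / (8) = 1.5297
Iteration 3:
  u = (-1 - (2)·-1.2917 - (2)·1.5297) / (6) = -0.2460
  v = (-7 - (-2)·-0.0060 - (1)·1.5297) / (7) = -1.2202
  w = (8 - (2)·-0.0060 - (3)·-1.2917) / (8) = 1.4859
Residual b − A·x = (-0.0554, -0.4365, 0.2654); ∞-norm = 0.4365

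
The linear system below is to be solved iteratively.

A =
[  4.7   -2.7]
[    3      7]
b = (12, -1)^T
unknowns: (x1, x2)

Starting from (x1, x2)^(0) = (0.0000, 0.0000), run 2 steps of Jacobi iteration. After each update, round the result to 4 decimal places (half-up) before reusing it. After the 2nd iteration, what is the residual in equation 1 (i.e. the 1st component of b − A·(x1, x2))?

Iteration 1:
  x1 = (12 - (-2.7)·0.0000) / (4.7) = 2.5532
  x2 = (-1 - (3)·0.0000) / (7) = -0.1429
Iteration 2:
  x1 = (12 - (-2.7)·-0.1429) / (4.7) = 2.4711
  x2 = (-1 - (3)·2.5532) / (7) = -1.2371
Residual b − A·x = (-2.9543, 0.2464)

-2.9543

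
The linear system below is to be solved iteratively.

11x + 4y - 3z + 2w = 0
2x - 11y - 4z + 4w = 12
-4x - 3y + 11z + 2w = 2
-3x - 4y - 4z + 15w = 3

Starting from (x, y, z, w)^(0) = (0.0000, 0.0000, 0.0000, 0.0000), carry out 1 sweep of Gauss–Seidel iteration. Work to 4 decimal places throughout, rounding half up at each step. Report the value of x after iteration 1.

Iteration 1:
  x = (0 - (4)·0.0000 - (-3)·0.0000 - (2)·0.0000) / (11) = 0.0000
  y = (12 - (2)·0.0000 - (-4)·0.0000 - (4)·0.0000) / (-11) = -1.0909
  z = (2 - (-4)·0.0000 - (-3)·-1.0909 - (2)·0.0000) / (11) = -0.1157
  w = (3 - (-3)·0.0000 - (-4)·-1.0909 - (-4)·-0.1157) / (15) = -0.1218

0.0000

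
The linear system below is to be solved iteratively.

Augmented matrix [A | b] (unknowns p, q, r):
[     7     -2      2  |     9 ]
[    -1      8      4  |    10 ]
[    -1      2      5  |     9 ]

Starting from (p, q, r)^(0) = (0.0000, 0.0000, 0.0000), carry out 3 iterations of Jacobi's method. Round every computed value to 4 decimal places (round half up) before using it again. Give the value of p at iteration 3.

0.9867

Iteration 1:
  p = (9 - (-2)·0.0000 - (2)·0.0000) / (7) = 1.2857
  q = (10 - (-1)·0.0000 - (4)·0.0000) / (8) = 1.2500
  r = (9 - (-1)·0.0000 - (2)·0.0000) / (5) = 1.8000
Iteration 2:
  p = (9 - (-2)·1.2500 - (2)·1.8000) / (7) = 1.1286
  q = (10 - (-1)·1.2857 - (4)·1.8000) / (8) = 0.5107
  r = (9 - (-1)·1.2857 - (2)·1.2500) / (5) = 1.5571
Iteration 3:
  p = (9 - (-2)·0.5107 - (2)·1.5571) / (7) = 0.9867
  q = (10 - (-1)·1.1286 - (4)·1.5571) / (8) = 0.6125
  r = (9 - (-1)·1.1286 - (2)·0.5107) / (5) = 1.8214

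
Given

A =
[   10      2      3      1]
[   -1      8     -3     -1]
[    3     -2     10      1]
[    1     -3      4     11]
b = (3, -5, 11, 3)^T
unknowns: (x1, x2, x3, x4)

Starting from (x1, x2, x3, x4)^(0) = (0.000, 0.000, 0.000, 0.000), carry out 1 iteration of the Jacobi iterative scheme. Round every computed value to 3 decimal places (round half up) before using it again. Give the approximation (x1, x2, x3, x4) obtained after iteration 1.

Iteration 1:
  x1 = (3 - (2)·0.000 - (3)·0.000 - (1)·0.000) / (10) = 0.300
  x2 = (-5 - (-1)·0.000 - (-3)·0.000 - (-1)·0.000) / (8) = -0.625
  x3 = (11 - (3)·0.000 - (-2)·0.000 - (1)·0.000) / (10) = 1.100
  x4 = (3 - (1)·0.000 - (-3)·0.000 - (4)·0.000) / (11) = 0.273

(0.300, -0.625, 1.100, 0.273)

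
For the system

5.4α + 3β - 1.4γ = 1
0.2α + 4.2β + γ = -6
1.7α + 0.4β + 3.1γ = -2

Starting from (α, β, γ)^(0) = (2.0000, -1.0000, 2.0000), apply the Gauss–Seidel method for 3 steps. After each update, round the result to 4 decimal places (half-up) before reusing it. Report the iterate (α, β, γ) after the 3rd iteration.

Iteration 1:
  α = (1 - (3)·-1.0000 - (-1.4)·2.0000) / (5.4) = 1.2593
  β = (-6 - (0.2)·1.2593 - (1)·2.0000) / (4.2) = -1.9647
  γ = (-2 - (1.7)·1.2593 - (0.4)·-1.9647) / (3.1) = -1.0822
Iteration 2:
  α = (1 - (3)·-1.9647 - (-1.4)·-1.0822) / (5.4) = 0.9961
  β = (-6 - (0.2)·0.9961 - (1)·-1.0822) / (4.2) = -1.2183
  γ = (-2 - (1.7)·0.9961 - (0.4)·-1.2183) / (3.1) = -1.0342
Iteration 3:
  α = (1 - (3)·-1.2183 - (-1.4)·-1.0342) / (5.4) = 0.5939
  β = (-6 - (0.2)·0.5939 - (1)·-1.0342) / (4.2) = -1.2106
  γ = (-2 - (1.7)·0.5939 - (0.4)·-1.2106) / (3.1) = -0.8146

(0.5939, -1.2106, -0.8146)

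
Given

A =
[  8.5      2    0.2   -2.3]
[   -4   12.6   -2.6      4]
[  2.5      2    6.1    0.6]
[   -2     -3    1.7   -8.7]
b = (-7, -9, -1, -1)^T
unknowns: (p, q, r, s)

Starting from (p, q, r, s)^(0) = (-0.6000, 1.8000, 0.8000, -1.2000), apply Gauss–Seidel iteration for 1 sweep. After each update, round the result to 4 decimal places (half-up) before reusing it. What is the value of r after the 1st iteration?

Iteration 1:
  p = (-7 - (2)·1.8000 - (0.2)·0.8000 - (-2.3)·-1.2000) / (8.5) = -1.5906
  q = (-9 - (-4)·-1.5906 - (-2.6)·0.8000 - (4)·-1.2000) / (12.6) = -0.6732
  r = (-1 - (2.5)·-1.5906 - (2)·-0.6732 - (0.6)·-1.2000) / (6.1) = 0.8267
  s = (-1 - (-2)·-1.5906 - (-3)·-0.6732 - (1.7)·0.8267) / (-8.7) = 0.8743

0.8267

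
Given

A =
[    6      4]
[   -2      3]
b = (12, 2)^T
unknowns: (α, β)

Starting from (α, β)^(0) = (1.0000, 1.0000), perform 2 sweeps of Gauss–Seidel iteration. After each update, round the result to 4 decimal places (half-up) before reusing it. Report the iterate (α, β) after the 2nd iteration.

(0.9630, 1.3087)

Iteration 1:
  α = (12 - (4)·1.0000) / (6) = 1.3333
  β = (2 - (-2)·1.3333) / (3) = 1.5555
Iteration 2:
  α = (12 - (4)·1.5555) / (6) = 0.9630
  β = (2 - (-2)·0.9630) / (3) = 1.3087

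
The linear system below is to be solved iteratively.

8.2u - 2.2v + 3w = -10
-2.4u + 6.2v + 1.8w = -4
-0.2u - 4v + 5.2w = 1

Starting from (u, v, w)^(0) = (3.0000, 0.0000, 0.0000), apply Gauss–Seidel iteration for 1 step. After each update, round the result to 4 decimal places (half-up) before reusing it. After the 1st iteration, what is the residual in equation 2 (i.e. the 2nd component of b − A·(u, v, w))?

Iteration 1:
  u = (-10 - (-2.2)·0.0000 - (3)·0.0000) / (8.2) = -1.2195
  v = (-4 - (-2.4)·-1.2195 - (1.8)·0.0000) / (6.2) = -1.1172
  w = (1 - (-0.2)·-1.2195 - (-4)·-1.1172) / (5.2) = -0.7140
Residual b − A·x = (-0.3159, 1.2850, 0.0001)

1.2850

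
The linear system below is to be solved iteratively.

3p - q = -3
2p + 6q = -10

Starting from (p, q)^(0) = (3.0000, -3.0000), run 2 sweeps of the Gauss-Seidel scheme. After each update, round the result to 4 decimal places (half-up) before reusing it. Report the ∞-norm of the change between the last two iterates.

Iteration 1:
  p = (-3 - (-1)·-3.0000) / (3) = -2.0000
  q = (-10 - (2)·-2.0000) / (6) = -1.0000
Iteration 2:
  p = (-3 - (-1)·-1.0000) / (3) = -1.3333
  q = (-10 - (2)·-1.3333) / (6) = -1.2222
Change: (0.6667, -0.2222) → max |·| = 0.6667

0.6667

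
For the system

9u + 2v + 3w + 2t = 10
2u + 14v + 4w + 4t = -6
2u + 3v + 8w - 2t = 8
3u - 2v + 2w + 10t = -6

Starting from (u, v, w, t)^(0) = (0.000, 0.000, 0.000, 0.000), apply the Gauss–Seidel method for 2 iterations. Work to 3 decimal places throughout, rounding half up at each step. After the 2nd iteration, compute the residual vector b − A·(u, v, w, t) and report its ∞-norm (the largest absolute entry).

Iteration 1:
  u = (10 - (2)·0.000 - (3)·0.000 - (2)·0.000) / (9) = 1.111
  v = (-6 - (2)·1.111 - (4)·0.000 - (4)·0.000) / (14) = -0.587
  w = (8 - (2)·1.111 - (3)·-0.587 - (-2)·0.000) / (8) = 0.942
  t = (-6 - (3)·1.111 - (-2)·-0.587 - (2)·0.942) / (10) = -1.239
Iteration 2:
  u = (10 - (2)·-0.587 - (3)·0.942 - (2)·-1.239) / (9) = 1.203
  v = (-6 - (2)·1.203 - (4)·0.942 - (4)·-1.239) / (14) = -0.516
  w = (8 - (2)·1.203 - (3)·-0.516 - (-2)·-1.239) / (8) = 0.583
  t = (-6 - (3)·1.203 - (-2)·-0.516 - (2)·0.583) / (10) = -1.181
Residual b − A·x = (0.818, 1.210, 0.116, 0.003); ∞-norm = 1.210

1.210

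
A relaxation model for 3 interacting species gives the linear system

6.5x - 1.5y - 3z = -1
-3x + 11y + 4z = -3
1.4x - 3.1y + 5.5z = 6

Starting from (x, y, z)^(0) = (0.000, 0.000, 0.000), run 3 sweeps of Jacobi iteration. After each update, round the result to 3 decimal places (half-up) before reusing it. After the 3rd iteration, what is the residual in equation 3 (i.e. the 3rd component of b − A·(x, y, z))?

0.718

Iteration 1:
  x = (-1 - (-1.5)·0.000 - (-3)·0.000) / (6.5) = -0.154
  y = (-3 - (-3)·0.000 - (4)·0.000) / (11) = -0.273
  z = (6 - (1.4)·0.000 - (-3.1)·0.000) / (5.5) = 1.091
Iteration 2:
  x = (-1 - (-1.5)·-0.273 - (-3)·1.091) / (6.5) = 0.287
  y = (-3 - (-3)·-0.154 - (4)·1.091) / (11) = -0.711
  z = (6 - (1.4)·-0.154 - (-3.1)·-0.273) / (5.5) = 0.976
Iteration 3:
  x = (-1 - (-1.5)·-0.711 - (-3)·0.976) / (6.5) = 0.133
  y = (-3 - (-3)·0.287 - (4)·0.976) / (11) = -0.549
  z = (6 - (1.4)·0.287 - (-3.1)·-0.711) / (5.5) = 0.617
Residual b − A·x = (-0.837, 0.970, 0.718)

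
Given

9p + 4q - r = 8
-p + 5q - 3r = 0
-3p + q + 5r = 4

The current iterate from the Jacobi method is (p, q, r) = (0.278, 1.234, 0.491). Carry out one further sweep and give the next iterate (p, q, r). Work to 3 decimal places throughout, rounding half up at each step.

One sweep:
  p = (8 - (4)·1.234 - (-1)·0.491) / (9) = 0.395
  q = (0 - (-1)·0.278 - (-3)·0.491) / (5) = 0.350
  r = (4 - (-3)·0.278 - (1)·1.234) / (5) = 0.720

(0.395, 0.350, 0.720)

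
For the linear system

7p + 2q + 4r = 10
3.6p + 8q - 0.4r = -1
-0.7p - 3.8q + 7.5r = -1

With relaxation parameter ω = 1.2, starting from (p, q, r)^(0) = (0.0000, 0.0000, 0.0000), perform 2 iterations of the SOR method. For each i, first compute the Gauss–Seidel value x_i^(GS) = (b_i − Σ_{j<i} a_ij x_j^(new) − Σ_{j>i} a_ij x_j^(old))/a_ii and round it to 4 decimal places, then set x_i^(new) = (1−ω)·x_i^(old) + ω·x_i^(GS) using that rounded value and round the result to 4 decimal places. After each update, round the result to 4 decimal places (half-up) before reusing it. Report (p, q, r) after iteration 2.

Iteration 1:
  p: GS value = (10 - (2)·0.0000 - (4)·0.0000) / (7) = 1.4286;  p ← (1−ω)·0.0000 + ω·1.4286 = 1.7143
  q: GS value = (-1 - (3.6)·1.7143 - (-0.4)·0.0000) / (8) = -0.8964;  q ← (1−ω)·0.0000 + ω·-0.8964 = -1.0757
  r: GS value = (-1 - (-0.7)·1.7143 - (-3.8)·-1.0757) / (7.5) = -0.5184;  r ← (1−ω)·0.0000 + ω·-0.5184 = -0.6221
Iteration 2:
  p: GS value = (10 - (2)·-1.0757 - (4)·-0.6221) / (7) = 2.0914;  p ← (1−ω)·1.7143 + ω·2.0914 = 2.1668
  q: GS value = (-1 - (3.6)·2.1668 - (-0.4)·-0.6221) / (8) = -1.1312;  q ← (1−ω)·-1.0757 + ω·-1.1312 = -1.1423
  r: GS value = (-1 - (-0.7)·2.1668 - (-3.8)·-1.1423) / (7.5) = -0.5099;  r ← (1−ω)·-0.6221 + ω·-0.5099 = -0.4875

(2.1668, -1.1423, -0.4875)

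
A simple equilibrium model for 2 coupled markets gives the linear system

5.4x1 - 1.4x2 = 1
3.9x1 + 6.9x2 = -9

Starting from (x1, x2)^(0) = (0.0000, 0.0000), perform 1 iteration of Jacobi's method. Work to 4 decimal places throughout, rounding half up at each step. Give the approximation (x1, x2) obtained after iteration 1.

(0.1852, -1.3043)

Iteration 1:
  x1 = (1 - (-1.4)·0.0000) / (5.4) = 0.1852
  x2 = (-9 - (3.9)·0.0000) / (6.9) = -1.3043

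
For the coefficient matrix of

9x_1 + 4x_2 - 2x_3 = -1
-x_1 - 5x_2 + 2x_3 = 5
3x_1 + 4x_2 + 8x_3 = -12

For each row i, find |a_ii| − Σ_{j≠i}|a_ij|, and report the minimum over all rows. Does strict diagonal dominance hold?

1

row 1: |9| − (4+2) = 3
row 2: |-5| − (1+2) = 2
row 3: |8| − (3+4) = 1
minimum over rows = 1 → strictly diagonally dominant (convergence guaranteed)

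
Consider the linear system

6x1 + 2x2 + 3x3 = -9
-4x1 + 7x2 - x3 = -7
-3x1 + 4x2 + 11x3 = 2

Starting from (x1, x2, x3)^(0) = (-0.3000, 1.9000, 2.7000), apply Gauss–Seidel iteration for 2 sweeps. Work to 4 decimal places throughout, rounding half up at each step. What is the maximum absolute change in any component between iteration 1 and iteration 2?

Iteration 1:
  x1 = (-9 - (2)·1.9000 - (3)·2.7000) / (6) = -3.4833
  x2 = (-7 - (-4)·-3.4833 - (-1)·2.7000) / (7) = -2.6047
  x3 = (2 - (-3)·-3.4833 - (4)·-2.6047) / (11) = 0.1790
Iteration 2:
  x1 = (-9 - (2)·-2.6047 - (3)·0.1790) / (6) = -0.7213
  x2 = (-7 - (-4)·-0.7213 - (-1)·0.1790) / (7) = -1.3866
  x3 = (2 - (-3)·-0.7213 - (4)·-1.3866) / (11) = 0.4893
Change: (2.7620, 1.2181, 0.3103) → max |·| = 2.7620

2.7620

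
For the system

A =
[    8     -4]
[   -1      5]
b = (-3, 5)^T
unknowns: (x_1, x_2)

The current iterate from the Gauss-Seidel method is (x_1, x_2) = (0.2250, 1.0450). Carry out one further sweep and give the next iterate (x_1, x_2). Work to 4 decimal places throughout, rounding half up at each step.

One sweep:
  x_1 = (-3 - (-4)·1.0450) / (8) = 0.1475
  x_2 = (5 - (-1)·0.1475) / (5) = 1.0295

(0.1475, 1.0295)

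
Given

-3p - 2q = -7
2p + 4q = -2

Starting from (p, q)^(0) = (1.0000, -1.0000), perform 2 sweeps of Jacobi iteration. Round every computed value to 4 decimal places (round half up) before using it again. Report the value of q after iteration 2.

-2.0000

Iteration 1:
  p = (-7 - (-2)·-1.0000) / (-3) = 3.0000
  q = (-2 - (2)·1.0000) / (4) = -1.0000
Iteration 2:
  p = (-7 - (-2)·-1.0000) / (-3) = 3.0000
  q = (-2 - (2)·3.0000) / (4) = -2.0000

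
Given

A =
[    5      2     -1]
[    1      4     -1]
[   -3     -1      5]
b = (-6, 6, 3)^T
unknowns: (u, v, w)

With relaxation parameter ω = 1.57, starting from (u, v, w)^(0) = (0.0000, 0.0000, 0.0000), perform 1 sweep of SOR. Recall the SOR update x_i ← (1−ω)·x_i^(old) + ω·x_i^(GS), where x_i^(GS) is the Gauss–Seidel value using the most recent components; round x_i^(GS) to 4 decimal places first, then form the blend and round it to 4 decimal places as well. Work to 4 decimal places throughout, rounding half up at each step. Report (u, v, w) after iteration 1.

Iteration 1:
  u: GS value = (-6 - (2)·0.0000 - (-1)·0.0000) / (5) = -1.2000;  u ← (1−ω)·0.0000 + ω·-1.2000 = -1.8840
  v: GS value = (6 - (1)·-1.8840 - (-1)·0.0000) / (4) = 1.9710;  v ← (1−ω)·0.0000 + ω·1.9710 = 3.0945
  w: GS value = (3 - (-3)·-1.8840 - (-1)·3.0945) / (5) = 0.0885;  w ← (1−ω)·0.0000 + ω·0.0885 = 0.1389

(-1.8840, 3.0945, 0.1389)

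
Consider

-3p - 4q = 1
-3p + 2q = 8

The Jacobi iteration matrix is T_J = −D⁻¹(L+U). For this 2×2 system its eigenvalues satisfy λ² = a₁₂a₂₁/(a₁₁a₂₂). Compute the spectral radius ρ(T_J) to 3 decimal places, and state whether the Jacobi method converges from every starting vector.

a₁₂a₂₁/(a₁₁a₂₂) = (-4)·(-3) / ((-3)·(2)) = -2.000000
ρ = √|-2.000000| = √2.000000 = 1.414
ρ > 1, so Jacobi diverges

1.414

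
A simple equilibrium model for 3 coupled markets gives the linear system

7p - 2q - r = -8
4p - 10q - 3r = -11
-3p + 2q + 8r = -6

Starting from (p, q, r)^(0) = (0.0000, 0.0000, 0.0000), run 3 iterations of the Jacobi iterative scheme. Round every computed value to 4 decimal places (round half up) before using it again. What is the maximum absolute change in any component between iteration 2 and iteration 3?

Iteration 1:
  p = (-8 - (-2)·0.0000 - (-1)·0.0000) / (7) = -1.1429
  q = (-11 - (4)·0.0000 - (-3)·0.0000) / (-10) = 1.1000
  r = (-6 - (-3)·0.0000 - (2)·0.0000) / (8) = -0.7500
Iteration 2:
  p = (-8 - (-2)·1.1000 - (-1)·-0.7500) / (7) = -0.9357
  q = (-11 - (4)·-1.1429 - (-3)·-0.7500) / (-10) = 0.8678
  r = (-6 - (-3)·-1.1429 - (2)·1.1000) / (8) = -1.4536
Iteration 3:
  p = (-8 - (-2)·0.8678 - (-1)·-1.4536) / (7) = -1.1026
  q = (-11 - (4)·-0.9357 - (-3)·-1.4536) / (-10) = 1.1618
  r = (-6 - (-3)·-0.9357 - (2)·0.8678) / (8) = -1.3178
Change: (-0.1669, 0.2940, 0.1358) → max |·| = 0.2940

0.2940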